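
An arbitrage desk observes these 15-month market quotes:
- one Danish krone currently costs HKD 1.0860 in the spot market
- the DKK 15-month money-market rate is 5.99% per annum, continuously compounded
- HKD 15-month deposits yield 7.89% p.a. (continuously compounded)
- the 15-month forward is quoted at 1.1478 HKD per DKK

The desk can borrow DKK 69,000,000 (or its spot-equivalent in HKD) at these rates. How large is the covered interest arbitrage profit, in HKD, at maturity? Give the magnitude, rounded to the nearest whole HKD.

T = 15/12 years.
Keep in DKK, deliver into the forward: 69,000,000·1.0777494238·1.1478 = HKD 85,355,814.42.
Swap to HKD now, deposit: 69,000,000·1.0860·1.1036523523 = HKD 82,701,085.37.
The quoted forward overvalues DKK, so borrow HKD, buy DKK at spot, deposit the DKK at 5.99%, and sell the proceeds forward at 1.1478.
Arbitrage profit = |85,355,814.42 − 82,701,085.37| = HKD 2,654,729.

HKD 2,654,729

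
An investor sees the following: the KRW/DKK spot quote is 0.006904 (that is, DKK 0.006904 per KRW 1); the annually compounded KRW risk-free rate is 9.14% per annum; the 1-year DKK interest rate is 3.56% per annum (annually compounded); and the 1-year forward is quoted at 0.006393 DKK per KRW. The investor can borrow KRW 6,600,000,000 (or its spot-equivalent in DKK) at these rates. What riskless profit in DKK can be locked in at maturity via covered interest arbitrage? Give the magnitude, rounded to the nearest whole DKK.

DKK 1,138,251

T = 1 year.
Route A — deposit KRW, sell forward: 6,600,000,000 × 1.091400 × 0.006393 = DKK 46,050,313.32.
Route B — convert at spot, deposit DKK: 6,600,000,000 × 0.006904 × 1.035600 = DKK 47,188,563.84.
The quoted forward undervalues KRW, so borrow KRW, convert to DKK at spot, deposit the DKK at 3.56%, and buy KRW forward at 0.006393 to cover the loan.
The gap between the two covered legs is DKK 1,138,251.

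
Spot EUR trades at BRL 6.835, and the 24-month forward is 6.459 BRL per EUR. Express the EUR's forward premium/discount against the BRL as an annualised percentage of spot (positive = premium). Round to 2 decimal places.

-2.75%

T = 2 years.
EUR trades forward at -5.50110% vs spot over the period.
Annualise by dividing by T: -0.0550110 / 2 = -0.027505 → -2.75%.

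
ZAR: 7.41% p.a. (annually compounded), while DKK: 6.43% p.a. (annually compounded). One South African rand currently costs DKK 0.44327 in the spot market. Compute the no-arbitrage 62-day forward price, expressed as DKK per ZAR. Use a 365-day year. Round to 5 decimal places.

0.44258

T = 62/365 years.
Growth of 1 DKK over T: (1 + 0.0643)^(62/365) = 1.0106416.
ZAR accumulates by (1 + 0.0741)^(62/365) = 1.0122164.
CIP: F = S · (grow DKK)/(grow ZAR) = 0.44327 × 1.0106416/1.0122164 = 0.4425804 DKK per ZAR.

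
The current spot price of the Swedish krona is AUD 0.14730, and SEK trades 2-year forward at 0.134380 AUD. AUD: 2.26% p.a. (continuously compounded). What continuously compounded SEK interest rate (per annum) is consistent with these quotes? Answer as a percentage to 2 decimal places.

6.85%

T = 2 years.
CIP gives F = S · g_AUD/g_SEK, so g_AUD/g_SEK = 0.13438/0.1473 = 0.9122878.
AUD growth factor: e^(0.0226×2) = 1.0462371.
That pins the SEK growth at 1.1468279.
r = ln(1.1468279)/2 = 0.068500 → 6.85%.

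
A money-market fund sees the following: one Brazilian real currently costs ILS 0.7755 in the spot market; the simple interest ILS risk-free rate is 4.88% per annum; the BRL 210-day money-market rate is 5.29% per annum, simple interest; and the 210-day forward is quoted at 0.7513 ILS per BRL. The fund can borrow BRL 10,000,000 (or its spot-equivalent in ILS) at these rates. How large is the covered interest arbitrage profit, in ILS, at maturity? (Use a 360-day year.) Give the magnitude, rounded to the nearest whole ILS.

ILS 230,920

T = 210/360 years.
Keep in BRL, deliver into the forward: 10,000,000·1.030858333·0.7513 = ILS 7,744,838.66.
Swap to ILS now, deposit: 10,000,000·0.7755·1.028466667 = ILS 7,975,759.00.
The quoted forward undervalues BRL, so borrow BRL, convert to ILS at spot, deposit the ILS at 4.88%, and buy BRL forward at 0.7513 to cover the loan.
The gap between the two covered legs is ILS 230,920.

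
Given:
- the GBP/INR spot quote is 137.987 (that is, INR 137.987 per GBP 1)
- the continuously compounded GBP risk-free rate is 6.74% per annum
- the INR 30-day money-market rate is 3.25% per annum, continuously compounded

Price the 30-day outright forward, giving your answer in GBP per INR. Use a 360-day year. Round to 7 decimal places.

T = 30/360 years.
Growth of 1 INR over T: e^(0.0325×30/360) = 1.002712.
Growth of 1 GBP over T: e^(0.0674×30/360) = 1.0056325.
So F = 137.987 × 1.002712 / 1.0056325 = 137.5863 (INR/GBP).
Invert for GBP per INR: 1 / 137.5863 = 0.0072682.

0.0072682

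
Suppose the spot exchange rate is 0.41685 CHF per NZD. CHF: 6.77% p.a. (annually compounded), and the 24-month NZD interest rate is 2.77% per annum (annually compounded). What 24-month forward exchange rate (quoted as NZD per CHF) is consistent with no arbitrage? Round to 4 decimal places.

2.2226

T = 2 years.
CHF growth factor: (1 + 0.0677)^2 = 1.1399833.
Growth of 1 NZD over T: (1 + 0.0277)^2 = 1.0561673.
CIP: F = S · (grow CHF)/(grow NZD) = 0.41685 × 1.1399833/1.0561673 = 0.4499306 CHF per NZD.
Quoted the other way: 1/0.4499306 = 2.2226 NZD per CHF.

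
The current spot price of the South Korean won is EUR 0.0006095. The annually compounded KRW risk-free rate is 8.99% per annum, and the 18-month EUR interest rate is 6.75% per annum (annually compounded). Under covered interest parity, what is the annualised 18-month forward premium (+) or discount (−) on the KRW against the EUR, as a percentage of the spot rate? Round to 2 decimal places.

-2.04%

T = 18/12 years.
No-arbitrage forward: 0.0006095 × 1.1029398 / 1.1378368 = 0.0005908069 EUR/KRW.
(F − S)/S ÷ T = (0.0005908069 − 0.0006095)/0.0006095/(18/12) = -0.020446 → -2.04%.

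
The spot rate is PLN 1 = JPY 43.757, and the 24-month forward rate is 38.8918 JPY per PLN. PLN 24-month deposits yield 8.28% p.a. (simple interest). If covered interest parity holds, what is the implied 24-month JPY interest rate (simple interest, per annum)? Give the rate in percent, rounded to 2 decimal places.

1.80%

T = 2 years.
F/S = 38.8918/43.757 = 0.8888132 = (growth of JPY) / (growth of PLN).
PLN growth factor: 1 + 0.0828×2 = 1.165600.
Hence g_JPY = 1.0360007.
(1.0360007 − 1)/T = 0.018000, i.e. 1.80%.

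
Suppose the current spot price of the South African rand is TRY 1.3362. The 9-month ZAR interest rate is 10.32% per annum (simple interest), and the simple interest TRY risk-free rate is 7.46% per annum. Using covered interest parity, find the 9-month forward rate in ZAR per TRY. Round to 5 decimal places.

T = 9/12 years.
Growth of 1 TRY over T: 1 + 0.0746×9/12 = 1.055950.
ZAR growth factor: 1 + 0.1032×9/12 = 1.077400.
Forward (TRY per ZAR) = 1.3362 × 1.055950 / 1.077400 = 1.309598.
Quoted the other way: 1/1.309598 = 0.76359 ZAR per TRY.

0.76359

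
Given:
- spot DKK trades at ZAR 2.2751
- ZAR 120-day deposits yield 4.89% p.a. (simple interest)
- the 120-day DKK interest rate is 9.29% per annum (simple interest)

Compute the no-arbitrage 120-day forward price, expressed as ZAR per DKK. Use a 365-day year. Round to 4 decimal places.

T = 120/365 years.
ZAR accumulates by 1 + 0.0489×120/365 = 1.0160767.
DKK growth factor: 1 + 0.0929×120/365 = 1.0305425.
Forward (ZAR per DKK) = 2.2751 × 1.0160767 / 1.0305425 = 2.243164.

2.2432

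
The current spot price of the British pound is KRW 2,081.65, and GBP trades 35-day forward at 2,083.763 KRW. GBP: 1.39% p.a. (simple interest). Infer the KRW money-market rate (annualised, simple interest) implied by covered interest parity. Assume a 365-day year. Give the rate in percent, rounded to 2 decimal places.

2.45%

T = 35/365 years.
By CIP, F/S equals the KRW-to-GBP growth ratio: 2083.763/2081.65 = 1.0010151.
The GBP side grows by 1 + 0.0139×35/365 = 1.0013329.
So the KRW growth factor = 1.0023494.
r = (1.0023494 − 1)/(35/365) = 0.024501 → 2.45%.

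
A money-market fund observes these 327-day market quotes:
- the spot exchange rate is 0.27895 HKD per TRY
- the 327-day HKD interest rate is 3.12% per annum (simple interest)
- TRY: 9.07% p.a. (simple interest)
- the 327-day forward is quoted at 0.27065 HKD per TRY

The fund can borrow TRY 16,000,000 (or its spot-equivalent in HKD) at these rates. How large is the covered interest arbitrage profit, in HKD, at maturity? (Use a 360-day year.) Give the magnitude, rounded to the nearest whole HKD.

T = 327/360 years.
Invest the TRY and cover forward: 16,000,000 × 1.082385833 × 0.27065 = HKD 4,687,163.61.
Convert at spot and invest in HKD: 16,000,000 × 0.27895 × 1.028340 = HKD 4,589,687.09.
The quoted forward overvalues TRY, so borrow HKD, buy TRY at spot, deposit the TRY at 9.07%, and sell the proceeds forward at 0.27065.
Arbitrage profit = |4,687,163.61 − 4,589,687.09| = HKD 97,477.

HKD 97,477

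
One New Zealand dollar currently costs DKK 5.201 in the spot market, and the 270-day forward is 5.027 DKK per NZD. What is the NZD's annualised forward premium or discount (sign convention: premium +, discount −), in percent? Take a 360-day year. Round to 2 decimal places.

T = 270/360 years.
NZD trades forward at -3.34551% vs spot over the period.
Annualise by dividing by T: -0.0334551 / (270/360) = -0.044607 → -4.46%.

-4.46%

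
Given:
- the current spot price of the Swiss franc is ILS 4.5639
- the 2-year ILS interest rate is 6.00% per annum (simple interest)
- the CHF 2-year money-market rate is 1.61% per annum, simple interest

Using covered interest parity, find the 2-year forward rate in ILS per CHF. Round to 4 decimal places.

4.9521

T = 2 years.
ILS accumulates by 1 + 0.0600×2 = 1.120000.
Growth of 1 CHF over T: 1 + 0.0161×2 = 1.032200.
So F = 4.5639 × 1.120000 / 1.032200 = 4.952110 (ILS/CHF).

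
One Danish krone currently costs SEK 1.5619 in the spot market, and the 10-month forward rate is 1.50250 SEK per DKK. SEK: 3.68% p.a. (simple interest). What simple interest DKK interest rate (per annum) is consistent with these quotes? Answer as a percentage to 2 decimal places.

T = 10/12 years.
F/S = 1.5025/1.5619 = 0.9619694 = (growth of SEK) / (growth of DKK).
SEK growth factor: 1 + 0.0368×10/12 = 1.0306667.
So the DKK growth factor = 1.0714132.
r = (1.0714132 − 1)/(10/12) = 0.085696 → 8.57%.

8.57%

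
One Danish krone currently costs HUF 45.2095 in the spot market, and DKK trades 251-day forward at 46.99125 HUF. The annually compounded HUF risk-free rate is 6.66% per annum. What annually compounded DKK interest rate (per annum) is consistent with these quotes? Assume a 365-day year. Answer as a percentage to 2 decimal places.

T = 251/365 years.
F/S = 46.99125/45.2095 = 1.0394110 = (growth of HUF) / (growth of DKK).
HUF growth factor: (1 + 0.0666)^(251/365) = 1.0453359.
Hence g_DKK = 1.0057002.
Annualise: 1.0057002^(365/251) − 1 = 0.008300 = 0.83%.

0.83%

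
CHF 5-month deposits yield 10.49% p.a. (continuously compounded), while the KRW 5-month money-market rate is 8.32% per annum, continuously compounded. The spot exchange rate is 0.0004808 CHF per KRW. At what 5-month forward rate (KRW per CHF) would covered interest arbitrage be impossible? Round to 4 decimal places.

2061.1462

T = 5/12 years.
Growth of 1 CHF over T: e^(0.1049×5/12) = 1.0446776128.
KRW growth factor: e^(0.0832×5/12) = 1.0352745598.
Forward (CHF per KRW) = 0.0004808 × 1.0446776128 / 1.0352745598 = 0.0004851669458.
Invert for KRW per CHF: 1 / 0.0004851669458 = 2061.1462.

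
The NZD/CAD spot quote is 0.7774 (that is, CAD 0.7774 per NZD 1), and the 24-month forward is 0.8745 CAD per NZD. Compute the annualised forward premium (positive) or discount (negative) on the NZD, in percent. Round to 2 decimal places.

+6.25%

T = 2 years.
(F − S)/S = (0.8745 − 0.7774)/0.7774 = 0.1249035.
Per annum: 0.1249035 / 2 = 0.062452 = 6.25%.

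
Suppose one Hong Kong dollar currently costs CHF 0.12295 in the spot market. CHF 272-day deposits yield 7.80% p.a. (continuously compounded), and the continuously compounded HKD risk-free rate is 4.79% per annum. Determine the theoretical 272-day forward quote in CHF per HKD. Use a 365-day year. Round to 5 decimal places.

T = 272/365 years.
Growth of 1 CHF over T: e^(0.0780×272/365) = 1.0598486.
Growth of 1 HKD over T: e^(0.0479×272/365) = 1.0363401.
So F = 0.12295 × 1.0598486 / 1.0363401 = 0.1257390 (CHF/HKD).

0.12574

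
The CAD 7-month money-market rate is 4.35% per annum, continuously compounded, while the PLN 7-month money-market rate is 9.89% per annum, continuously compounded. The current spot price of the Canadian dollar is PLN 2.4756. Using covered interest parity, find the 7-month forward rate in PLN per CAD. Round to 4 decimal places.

2.5569

T = 7/12 years.
PLN accumulates by e^(0.0989×7/12) = 1.0593883.
Growth of 1 CAD over T: e^(0.0435×7/12) = 1.0256997.
Forward (PLN per CAD) = 2.4756 × 1.0593883 / 1.0256997 = 2.556910.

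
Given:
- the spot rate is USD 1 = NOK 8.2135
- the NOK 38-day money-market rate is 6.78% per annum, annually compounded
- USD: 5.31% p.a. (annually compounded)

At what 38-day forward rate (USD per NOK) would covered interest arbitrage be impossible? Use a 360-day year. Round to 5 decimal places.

T = 38/360 years.
NOK growth factor: (1 + 0.0678)^(38/360) = 1.0069485.
USD accumulates by (1 + 0.0531)^(38/360) = 1.0054762.
Forward (NOK per USD) = 8.2135 × 1.0069485 / 1.0054762 = 8.225527.
Invert for USD per NOK: 1 / 8.225527 = 0.12157.

0.12157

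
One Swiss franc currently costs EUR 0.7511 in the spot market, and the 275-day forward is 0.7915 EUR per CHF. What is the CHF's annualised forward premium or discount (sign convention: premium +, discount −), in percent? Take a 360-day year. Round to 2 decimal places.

T = 275/360 years.
CHF trades forward at +5.37878% vs spot over the period.
Per annum: 0.0537878 / (275/360) = 0.070413 = 7.04%.

+7.04%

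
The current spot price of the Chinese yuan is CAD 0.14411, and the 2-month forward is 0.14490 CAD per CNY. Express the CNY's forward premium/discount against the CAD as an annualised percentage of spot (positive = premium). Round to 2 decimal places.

+3.29%

T = 2/12 years.
(F − S)/S = (0.14490 − 0.14411)/0.14411 = 0.0054819.
×(1/T) gives 3.29% p.a.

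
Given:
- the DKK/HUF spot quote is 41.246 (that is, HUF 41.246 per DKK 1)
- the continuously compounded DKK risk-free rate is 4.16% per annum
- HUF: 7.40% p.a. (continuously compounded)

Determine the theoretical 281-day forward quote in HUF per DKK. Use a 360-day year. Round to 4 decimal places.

42.3024

T = 281/360 years.
Growth of 1 HUF over T: e^(0.0740×281/360) = 1.05946187.
DKK growth factor: e^(0.0416×281/360) = 1.03300405.
Forward (HUF per DKK) = 41.246 × 1.05946187 / 1.03300405 = 42.302413.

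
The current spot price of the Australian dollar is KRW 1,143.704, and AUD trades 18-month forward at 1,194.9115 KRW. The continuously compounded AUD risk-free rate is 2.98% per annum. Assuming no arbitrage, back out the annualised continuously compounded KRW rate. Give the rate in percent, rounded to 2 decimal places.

5.90%

T = 18/12 years.
By CIP, F/S equals the KRW-to-AUD growth ratio: 1194.9115/1143.704 = 1.0447734.
The AUD side grows by e^(0.0298×18/12) = 1.0457141.
That pins the KRW growth at 1.0925343.
r = ln(1.0925343)/(18/12) = 0.059000 → 5.90%.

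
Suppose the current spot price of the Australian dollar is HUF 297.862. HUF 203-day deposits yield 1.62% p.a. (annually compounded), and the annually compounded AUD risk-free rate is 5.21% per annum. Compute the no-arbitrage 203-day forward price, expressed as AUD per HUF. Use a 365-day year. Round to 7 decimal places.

T = 203/365 years.
HUF accumulates by (1 + 0.0162)^(203/365) = 1.0089777.
AUD growth factor: (1 + 0.0521)^(203/365) = 1.0286493.
So F = 297.862 × 1.0089777 / 1.0286493 = 292.1658 (HUF/AUD).
Invert for AUD per HUF: 1 / 292.1658 = 0.0034227.

0.0034227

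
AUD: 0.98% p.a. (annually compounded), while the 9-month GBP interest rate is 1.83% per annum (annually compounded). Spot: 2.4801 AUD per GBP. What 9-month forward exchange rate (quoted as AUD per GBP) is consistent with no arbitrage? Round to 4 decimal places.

2.4646

T = 9/12 years.
Growth of 1 AUD over T: (1 + 0.0098)^(9/12) = 1.007341.
Growth of 1 GBP over T: (1 + 0.0183)^(9/12) = 1.0136938.
So F = 2.4801 × 1.007341 / 1.0136938 = 2.464557 (AUD/GBP).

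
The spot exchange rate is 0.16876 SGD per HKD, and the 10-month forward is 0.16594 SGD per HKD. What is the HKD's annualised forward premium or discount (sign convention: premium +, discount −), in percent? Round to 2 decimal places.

-2.01%

T = 10/12 years.
Period premium: (0.16594 − 0.16876)/0.16876 = -0.0167101.
×(1/T) gives -2.01% p.a.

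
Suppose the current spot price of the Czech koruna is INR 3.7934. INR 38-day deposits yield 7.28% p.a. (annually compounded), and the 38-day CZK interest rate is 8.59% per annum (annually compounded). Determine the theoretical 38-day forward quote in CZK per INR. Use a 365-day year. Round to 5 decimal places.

T = 38/365 years.
Growth of 1 INR over T: (1 + 0.0728)^(38/365) = 1.0073428.
CZK growth factor: (1 + 0.0859)^(38/365) = 1.0086165.
Forward (INR per CZK) = 3.7934 × 1.0073428 / 1.0086165 = 3.788610.
Quoted the other way: 1/3.788610 = 0.26395 CZK per INR.

0.26395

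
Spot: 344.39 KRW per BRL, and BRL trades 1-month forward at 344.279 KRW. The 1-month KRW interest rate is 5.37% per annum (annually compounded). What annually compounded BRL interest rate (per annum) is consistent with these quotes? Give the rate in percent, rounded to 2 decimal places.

5.78%

T = 1/12 years.
CIP gives F = S · g_KRW/g_BRL, so g_KRW/g_BRL = 344.279/344.39 = 0.9996777.
The KRW side grows by (1 + 0.0537)^(1/12) = 1.0043685.
Hence g_BRL = 1.0046923.
r = 1.0046923^(12/1) − 1 = 0.057784 → 5.78%.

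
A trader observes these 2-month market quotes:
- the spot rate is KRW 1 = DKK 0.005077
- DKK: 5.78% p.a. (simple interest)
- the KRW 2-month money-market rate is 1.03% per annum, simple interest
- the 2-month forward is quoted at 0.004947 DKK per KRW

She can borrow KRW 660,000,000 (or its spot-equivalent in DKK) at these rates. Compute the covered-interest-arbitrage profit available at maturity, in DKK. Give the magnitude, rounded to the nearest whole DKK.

T = 2/12 years.
Keep in KRW, deliver into the forward: 660,000,000·1.001716667·0.004947 = DKK 3,270,624.95.
Swap to DKK now, deposit: 660,000,000·0.005077·1.009633333 = DKK 3,383,099.56.
The quoted forward undervalues KRW, so borrow KRW, convert to DKK at spot, deposit the DKK at 5.78%, and buy KRW forward at 0.004947 to cover the loan.
Arbitrage profit = |3,270,624.95 − 3,383,099.56| = DKK 112,475.

DKK 112,475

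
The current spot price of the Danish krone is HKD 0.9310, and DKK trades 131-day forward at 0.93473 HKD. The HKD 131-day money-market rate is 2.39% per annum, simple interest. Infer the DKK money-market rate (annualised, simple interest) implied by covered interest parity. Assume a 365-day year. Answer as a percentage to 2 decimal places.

1.27%

T = 131/365 years.
By CIP, F/S equals the HKD-to-DKK growth ratio: 0.93473/0.931 = 1.0040064.
The HKD side grows by 1 + 0.0239×131/365 = 1.0085778.
Hence g_DKK = 1.0045532.
(1.0045532 − 1)/T = 0.012686, i.e. 1.27%.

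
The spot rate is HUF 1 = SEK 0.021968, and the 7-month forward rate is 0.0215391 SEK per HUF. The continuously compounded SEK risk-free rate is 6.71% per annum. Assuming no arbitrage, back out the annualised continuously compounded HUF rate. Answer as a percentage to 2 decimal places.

T = 7/12 years.
By CIP, F/S equals the SEK-to-HUF growth ratio: 0.0215391/0.021968 = 0.9804761.
The SEK side grows by e^(0.0671×7/12) = 1.0399178.
That pins the HUF growth at 1.0606253.
Take logs: ln 1.0606253 / (7/12) = 0.100901, so 10.09%.

10.09%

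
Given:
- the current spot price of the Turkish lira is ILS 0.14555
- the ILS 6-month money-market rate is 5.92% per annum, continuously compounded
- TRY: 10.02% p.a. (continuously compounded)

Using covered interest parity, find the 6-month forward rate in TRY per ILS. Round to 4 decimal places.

T = 6/12 years.
ILS accumulates by e^(0.0592×6/12) = 1.0300424.
TRY growth factor: e^(0.1002×6/12) = 1.0513762.
So F = 0.14555 × 1.0300424 / 1.0513762 = 0.1425966 (ILS/TRY).
Quoted the other way: 1/0.1425966 = 7.0128 TRY per ILS.

7.0128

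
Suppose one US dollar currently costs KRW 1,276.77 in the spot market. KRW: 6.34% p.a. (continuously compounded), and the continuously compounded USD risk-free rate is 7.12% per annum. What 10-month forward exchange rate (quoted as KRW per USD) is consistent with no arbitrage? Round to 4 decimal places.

T = 10/12 years.
Growth of 1 KRW over T: e^(0.0634×10/12) = 1.0542539215.
USD growth factor: e^(0.0712×10/12) = 1.0611288914.
So F = 1276.77 × 1.0542539215 / 1.0611288914 = 1268.497908 (KRW/USD).

1268.4979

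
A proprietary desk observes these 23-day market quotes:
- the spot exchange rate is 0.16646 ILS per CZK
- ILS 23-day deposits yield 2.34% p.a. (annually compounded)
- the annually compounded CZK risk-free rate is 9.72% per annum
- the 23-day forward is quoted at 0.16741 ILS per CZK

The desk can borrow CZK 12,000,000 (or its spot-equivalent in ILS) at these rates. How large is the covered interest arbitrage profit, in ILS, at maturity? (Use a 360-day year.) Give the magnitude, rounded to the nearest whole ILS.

T = 23/360 years.
Invest the CZK and cover forward: 12,000,000 × 1.005944024 × 0.16741 = ILS 2,020,861.07.
Convert at spot and invest in ILS: 12,000,000 × 0.16646 × 1.001478869 = ILS 2,000,474.07.
The quoted forward overvalues CZK, so borrow ILS, buy CZK at spot, deposit the CZK at 9.72%, and sell the proceeds forward at 0.16741.
Arbitrage profit = |2,020,861.07 − 2,000,474.07| = ILS 20,387.

ILS 20,387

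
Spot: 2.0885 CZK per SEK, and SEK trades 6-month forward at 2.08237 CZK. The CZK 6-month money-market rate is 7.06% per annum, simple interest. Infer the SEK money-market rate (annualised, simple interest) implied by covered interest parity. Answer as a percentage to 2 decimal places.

T = 6/12 years.
F/S = 2.08237/2.0885 = 0.9970649 = (growth of CZK) / (growth of SEK).
CZK growth factor: 1 + 0.0706×6/12 = 1.035300.
Hence g_SEK = 1.0383477.
r = (1.0383477 − 1)/(6/12) = 0.076695 → 7.67%.

7.67%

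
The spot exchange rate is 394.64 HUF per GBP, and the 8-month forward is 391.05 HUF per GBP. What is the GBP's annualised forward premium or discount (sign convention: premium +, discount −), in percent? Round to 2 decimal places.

-1.36%

T = 8/12 years.
GBP trades forward at -0.90969% vs spot over the period.
Annualise by dividing by T: -0.0090969 / (8/12) = -0.013645 → -1.36%.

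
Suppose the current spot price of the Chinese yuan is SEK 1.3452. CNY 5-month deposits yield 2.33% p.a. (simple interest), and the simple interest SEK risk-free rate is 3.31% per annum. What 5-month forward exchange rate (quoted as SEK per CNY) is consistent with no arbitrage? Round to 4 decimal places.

T = 5/12 years.
SEK growth factor: 1 + 0.0331×5/12 = 1.0137917.
Growth of 1 CNY over T: 1 + 0.0233×5/12 = 1.0097083.
Forward (SEK per CNY) = 1.3452 × 1.0137917 / 1.0097083 = 1.350640.

1.3506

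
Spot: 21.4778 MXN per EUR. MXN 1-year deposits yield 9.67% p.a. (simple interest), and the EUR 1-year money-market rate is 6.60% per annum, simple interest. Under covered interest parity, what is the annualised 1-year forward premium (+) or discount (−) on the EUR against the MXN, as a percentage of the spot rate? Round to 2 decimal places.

T = 1 year.
F = S · g_MXN/g_EUR = 21.4778 × 1.096700/1.066000 = 22.0963445.
(F − S)/S ÷ T = (22.0963445 − 21.4778)/21.4778/1 = 0.028799 → 2.88%.

+2.88%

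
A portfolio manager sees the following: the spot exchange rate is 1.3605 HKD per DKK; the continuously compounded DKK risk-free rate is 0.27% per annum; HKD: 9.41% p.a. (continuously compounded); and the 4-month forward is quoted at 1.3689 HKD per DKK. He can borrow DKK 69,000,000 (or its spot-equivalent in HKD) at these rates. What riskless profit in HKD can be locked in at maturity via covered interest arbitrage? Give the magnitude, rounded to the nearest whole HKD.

T = 4/12 years.
Route A — deposit DKK, sell forward: 69,000,000 × 1.0009004051 × 1.3689 = HKD 94,539,146.95.
Route B — convert at spot, deposit HKD: 69,000,000 × 1.3605 × 1.0318637846 = HKD 96,865,696.85.
The quoted forward undervalues DKK, so borrow DKK, convert to HKD at spot, deposit the HKD at 9.41%, and buy DKK forward at 1.3689 to cover the loan.
Arbitrage profit = |94,539,146.95 − 96,865,696.85| = HKD 2,326,550.

HKD 2,326,550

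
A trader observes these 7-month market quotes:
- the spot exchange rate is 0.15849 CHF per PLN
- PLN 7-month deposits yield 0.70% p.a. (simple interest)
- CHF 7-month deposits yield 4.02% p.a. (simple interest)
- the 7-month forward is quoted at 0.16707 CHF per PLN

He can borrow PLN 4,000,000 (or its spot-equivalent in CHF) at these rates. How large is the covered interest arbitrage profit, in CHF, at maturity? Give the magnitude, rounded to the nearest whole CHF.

T = 7/12 years.
Keep in PLN, deliver into the forward: 4,000,000·1.00408333·0.16707 = CHF 671,008.81.
Swap to CHF now, deposit: 4,000,000·0.15849·1.023450 = CHF 648,826.36.
The quoted forward overvalues PLN, so borrow CHF, buy PLN at spot, deposit the PLN at 0.70%, and sell the proceeds forward at 0.16707.
Arbitrage profit = |671,008.81 − 648,826.36| = CHF 22,182.

CHF 22,182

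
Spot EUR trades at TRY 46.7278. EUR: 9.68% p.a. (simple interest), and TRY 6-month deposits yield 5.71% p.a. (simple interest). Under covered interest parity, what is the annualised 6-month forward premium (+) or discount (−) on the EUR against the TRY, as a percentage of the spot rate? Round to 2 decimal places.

T = 6/12 years.
F = S · g_TRY/g_EUR = 46.7278 × 1.028550/1.048400 = 45.8430739.
Annualised premium = (F − S)/S × (1/T) = (45.8430739 − 46.7278)/46.7278 ÷ (6/12) = -3.79%.

-3.79%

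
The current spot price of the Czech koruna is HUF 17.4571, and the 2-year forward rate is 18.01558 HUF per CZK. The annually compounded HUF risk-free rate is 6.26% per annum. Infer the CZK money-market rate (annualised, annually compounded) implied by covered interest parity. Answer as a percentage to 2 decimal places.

4.60%

T = 2 years.
CIP gives F = S · g_HUF/g_CZK, so g_HUF/g_CZK = 18.01558/17.4571 = 1.0319916.
The HUF side grows by (1 + 0.0626)^2 = 1.1291188.
So the CZK growth factor = 1.0941163.
r = 1.0941163^(1/2) − 1 = 0.046000 → 4.60%.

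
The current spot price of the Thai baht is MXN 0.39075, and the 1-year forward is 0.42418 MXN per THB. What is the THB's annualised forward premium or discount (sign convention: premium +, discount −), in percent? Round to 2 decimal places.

T = 1 year.
(F − S)/S = (0.42418 − 0.39075)/0.39075 = 0.0855534.
×(1/T) gives 8.56% p.a.

+8.56%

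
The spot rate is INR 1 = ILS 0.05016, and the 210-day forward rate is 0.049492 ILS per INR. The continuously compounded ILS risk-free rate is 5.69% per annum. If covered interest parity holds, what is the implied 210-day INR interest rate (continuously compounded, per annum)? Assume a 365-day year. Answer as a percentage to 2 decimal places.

T = 210/365 years.
F/S = 0.049492/0.05016 = 0.9866826 = (growth of ILS) / (growth of INR).
The ILS side grows by e^(0.0569×210/365) = 1.0332787.
Hence g_INR = 1.047225.
r = ln(1.047225)/(210/365) = 0.080202 → 8.02%.

8.02%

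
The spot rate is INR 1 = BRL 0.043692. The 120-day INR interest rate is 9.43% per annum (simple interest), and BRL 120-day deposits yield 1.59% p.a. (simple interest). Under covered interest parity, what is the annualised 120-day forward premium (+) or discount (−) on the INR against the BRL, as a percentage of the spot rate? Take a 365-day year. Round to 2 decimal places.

T = 120/365 years.
F = S · g_BRL/g_INR = 0.043692 × 1.0052274/1.0310027 = 0.042599690.
(F − S)/S ÷ T = (0.042599690 − 0.043692)/0.043692/(120/365) = -0.076042 → -7.60%.

-7.60%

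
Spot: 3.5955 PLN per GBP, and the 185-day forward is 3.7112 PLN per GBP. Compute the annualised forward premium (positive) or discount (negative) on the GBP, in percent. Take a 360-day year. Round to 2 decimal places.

T = 185/360 years.
Period premium: (3.7112 − 3.5955)/3.5955 = 0.0321791.
×(1/T) gives 6.26% p.a.

+6.26%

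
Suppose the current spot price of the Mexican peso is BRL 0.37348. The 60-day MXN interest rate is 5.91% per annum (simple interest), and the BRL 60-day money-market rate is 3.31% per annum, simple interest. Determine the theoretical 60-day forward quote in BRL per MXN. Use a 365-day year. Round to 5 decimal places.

T = 60/365 years.
BRL growth factor: 1 + 0.0331×60/365 = 1.0054411.
MXN growth factor: 1 + 0.0591×60/365 = 1.0097151.
CIP: F = S · (grow BRL)/(grow MXN) = 0.37348 × 1.0054411/1.0097151 = 0.3718991 BRL per MXN.

0.37190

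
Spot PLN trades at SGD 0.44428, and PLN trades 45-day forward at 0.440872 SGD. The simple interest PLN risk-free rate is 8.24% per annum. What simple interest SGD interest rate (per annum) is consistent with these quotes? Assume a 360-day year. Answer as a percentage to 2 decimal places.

2.04%

T = 45/360 years.
F/S = 0.440872/0.44428 = 0.9923292 = (growth of SGD) / (growth of PLN).
PLN growth factor: 1 + 0.0824×45/360 = 1.010300.
Hence g_SGD = 1.0025502.
(1.0025502 − 1)/T = 0.020402, i.e. 2.04%.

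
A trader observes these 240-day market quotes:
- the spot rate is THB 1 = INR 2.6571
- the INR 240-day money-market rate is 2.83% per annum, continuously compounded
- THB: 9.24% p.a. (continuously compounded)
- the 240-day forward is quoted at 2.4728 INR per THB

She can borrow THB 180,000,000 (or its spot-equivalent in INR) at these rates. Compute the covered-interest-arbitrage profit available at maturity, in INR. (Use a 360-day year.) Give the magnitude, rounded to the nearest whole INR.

T = 240/360 years.
Keep in THB, deliver into the forward: 180,000,000·1.0635368449·2.4728 = INR 473,384,503.81.
Swap to INR now, deposit: 180,000,000·2.6571·1.01904576679 = INR 487,387,171.25.
The quoted forward undervalues THB, so borrow THB, convert to INR at spot, deposit the INR at 2.83%, and buy THB forward at 2.4728 to cover the loan.
The gap between the two covered legs is INR 14,002,667.

INR 14,002,667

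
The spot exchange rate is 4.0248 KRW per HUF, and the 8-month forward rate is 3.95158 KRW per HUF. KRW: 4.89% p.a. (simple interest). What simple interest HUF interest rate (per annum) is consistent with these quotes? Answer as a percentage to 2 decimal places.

T = 8/12 years.
By CIP, F/S equals the KRW-to-HUF growth ratio: 3.95158/4.0248 = 0.9818078.
The KRW side grows by 1 + 0.0489×8/12 = 1.032600.
Hence g_HUF = 1.0517333.
(1.0517333 − 1)/T = 0.077600, i.e. 7.76%.

7.76%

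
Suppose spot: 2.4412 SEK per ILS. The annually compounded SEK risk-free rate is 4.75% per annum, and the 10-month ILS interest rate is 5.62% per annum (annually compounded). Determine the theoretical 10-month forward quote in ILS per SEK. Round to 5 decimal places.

T = 10/12 years.
Growth of 1 SEK over T: (1 + 0.0475)^(10/12) = 1.0394295.
Growth of 1 ILS over T: (1 + 0.0562)^(10/12) = 1.0466187.
So F = 2.4412 × 1.0394295 / 1.0466187 = 2.424431 (SEK/ILS).
Quoted the other way: 1/2.424431 = 0.41247 ILS per SEK.

0.41247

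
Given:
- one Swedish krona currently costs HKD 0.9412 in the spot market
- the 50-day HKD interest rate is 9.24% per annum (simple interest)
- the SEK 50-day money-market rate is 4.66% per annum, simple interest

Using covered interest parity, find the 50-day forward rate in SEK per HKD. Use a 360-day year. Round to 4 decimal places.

T = 50/360 years.
HKD accumulates by 1 + 0.0924×50/360 = 1.0128333.
SEK accumulates by 1 + 0.0466×50/360 = 1.0064722.
So F = 0.9412 × 1.0128333 / 1.0064722 = 0.9471486 (HKD/SEK).
Quoted the other way: 1/0.9471486 = 1.0558 SEK per HKD.

1.0558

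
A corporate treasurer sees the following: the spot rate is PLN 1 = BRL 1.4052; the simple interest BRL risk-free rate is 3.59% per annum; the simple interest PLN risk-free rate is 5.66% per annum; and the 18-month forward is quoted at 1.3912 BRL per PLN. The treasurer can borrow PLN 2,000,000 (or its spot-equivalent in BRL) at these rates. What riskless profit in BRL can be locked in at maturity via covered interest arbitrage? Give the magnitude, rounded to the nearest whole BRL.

BRL 56,886

T = 18/12 years.
Invest the PLN and cover forward: 2,000,000 × 1.084900 × 1.3912 = BRL 3,018,625.76.
Convert at spot and invest in BRL: 2,000,000 × 1.4052 × 1.053850 = BRL 2,961,740.04.
The quoted forward overvalues PLN, so borrow BRL, buy PLN at spot, deposit the PLN at 5.66%, and sell the proceeds forward at 1.3912.
Profit = 3,018,625.76 − 2,961,740.04 = BRL 56,886.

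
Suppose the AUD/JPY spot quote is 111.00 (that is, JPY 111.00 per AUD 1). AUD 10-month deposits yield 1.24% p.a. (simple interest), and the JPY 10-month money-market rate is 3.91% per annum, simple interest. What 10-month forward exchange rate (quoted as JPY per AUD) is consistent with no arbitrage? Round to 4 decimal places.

113.4445

T = 10/12 years.
JPY growth factor: 1 + 0.0391×10/12 = 1.032583333.
AUD growth factor: 1 + 0.0124×10/12 = 1.010333333.
Forward (JPY per AUD) = 111.0 × 1.032583333 / 1.010333333 = 113.444490.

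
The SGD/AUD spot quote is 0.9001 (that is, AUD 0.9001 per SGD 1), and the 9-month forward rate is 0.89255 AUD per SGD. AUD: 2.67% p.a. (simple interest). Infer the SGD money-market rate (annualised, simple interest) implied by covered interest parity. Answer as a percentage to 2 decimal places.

T = 9/12 years.
By CIP, F/S equals the AUD-to-SGD growth ratio: 0.89255/0.9001 = 0.9916120.
The AUD side grows by 1 + 0.0267×9/12 = 1.020025.
Hence g_SGD = 1.0286533.
(1.0286533 − 1)/T = 0.038204, i.e. 3.82%.

3.82%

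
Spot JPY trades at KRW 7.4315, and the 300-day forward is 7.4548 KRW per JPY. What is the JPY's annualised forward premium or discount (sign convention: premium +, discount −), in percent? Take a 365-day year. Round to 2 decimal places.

T = 300/365 years.
Period premium: (7.4548 − 7.4315)/7.4315 = 0.0031353.
Annualise by dividing by T: 0.0031353 / (300/365) = 0.003815 → 0.38%.

+0.38%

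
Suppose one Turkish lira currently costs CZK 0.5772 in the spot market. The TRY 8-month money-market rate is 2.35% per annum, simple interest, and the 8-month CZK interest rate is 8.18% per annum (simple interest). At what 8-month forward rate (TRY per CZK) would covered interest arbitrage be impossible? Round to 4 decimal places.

T = 8/12 years.
CZK growth factor: 1 + 0.0818×8/12 = 1.0545333.
Growth of 1 TRY over T: 1 + 0.0235×8/12 = 1.0156667.
So F = 0.5772 × 1.0545333 / 1.0156667 = 0.5992878 (CZK/TRY).
Invert for TRY per CZK: 1 / 0.5992878 = 1.6686.

1.6686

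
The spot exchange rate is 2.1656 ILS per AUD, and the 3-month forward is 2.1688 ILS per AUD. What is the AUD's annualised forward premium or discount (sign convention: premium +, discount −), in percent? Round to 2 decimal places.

T = 3/12 years.
Period premium: (2.1688 − 2.1656)/2.1656 = 0.0014777.
Per annum: 0.0014777 / (3/12) = 0.005911 = 0.59%.

+0.59%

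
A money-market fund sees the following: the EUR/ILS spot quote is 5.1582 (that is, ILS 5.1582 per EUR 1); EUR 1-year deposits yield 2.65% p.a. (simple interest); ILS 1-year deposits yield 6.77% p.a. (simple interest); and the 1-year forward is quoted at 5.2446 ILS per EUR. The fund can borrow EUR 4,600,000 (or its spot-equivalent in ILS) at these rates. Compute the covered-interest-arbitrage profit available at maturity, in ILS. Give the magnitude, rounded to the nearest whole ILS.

ILS 569,610

T = 1 year.
Invest the EUR and cover forward: 4,600,000 × 1.026500 × 5.2446 = ILS 24,764,476.74.
Convert at spot and invest in ILS: 4,600,000 × 5.1582 × 1.067700 = ILS 25,334,086.64.
The quoted forward undervalues EUR, so borrow EUR, convert to ILS at spot, deposit the ILS at 6.77%, and buy EUR forward at 5.2446 to cover the loan.
Profit = 25,334,086.64 − 24,764,476.74 = ILS 569,610.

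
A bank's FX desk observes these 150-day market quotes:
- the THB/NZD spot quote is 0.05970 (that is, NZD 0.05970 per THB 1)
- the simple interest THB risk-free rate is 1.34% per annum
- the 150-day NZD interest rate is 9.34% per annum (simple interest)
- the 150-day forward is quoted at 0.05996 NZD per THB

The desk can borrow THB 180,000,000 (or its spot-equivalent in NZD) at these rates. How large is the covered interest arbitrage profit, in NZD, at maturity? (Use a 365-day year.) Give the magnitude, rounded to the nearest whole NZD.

NZD 306,235

T = 150/365 years.
Keep in THB, deliver into the forward: 180,000,000·1.0055068493·0.05996 = NZD 10,852,234.32.
Swap to NZD now, deposit: 180,000,000·0.05970·1.0383835616 = NZD 11,158,469.75.
The quoted forward undervalues THB, so borrow THB, convert to NZD at spot, deposit the NZD at 9.34%, and buy THB forward at 0.05996 to cover the loan.
The gap between the two covered legs is NZD 306,235.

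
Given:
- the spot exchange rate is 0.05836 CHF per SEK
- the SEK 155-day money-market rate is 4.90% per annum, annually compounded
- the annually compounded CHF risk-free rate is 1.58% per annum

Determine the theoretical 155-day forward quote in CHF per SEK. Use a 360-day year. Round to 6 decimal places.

T = 155/360 years.
CHF growth factor: (1 + 0.0158)^(155/360) = 1.0067724.
SEK growth factor: (1 + 0.0490)^(155/360) = 1.0208102.
So F = 0.05836 × 1.0067724 / 1.0208102 = 0.05755746 (CHF/SEK).

0.057557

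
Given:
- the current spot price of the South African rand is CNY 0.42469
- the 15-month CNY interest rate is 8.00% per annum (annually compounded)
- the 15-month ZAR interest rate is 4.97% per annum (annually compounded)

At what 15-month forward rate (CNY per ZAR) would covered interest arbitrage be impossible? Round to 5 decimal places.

T = 15/12 years.
CNY accumulates by (1 + 0.0800)^(15/12) = 1.1009807.
ZAR growth factor: (1 + 0.0497)^(15/12) = 1.0625063.
Forward (CNY per ZAR) = 0.42469 × 1.1009807 / 1.0625063 = 0.4400684.

0.44007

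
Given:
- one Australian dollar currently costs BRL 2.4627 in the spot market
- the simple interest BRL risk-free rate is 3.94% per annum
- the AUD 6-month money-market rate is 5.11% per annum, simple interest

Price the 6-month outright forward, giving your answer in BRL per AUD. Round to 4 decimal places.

T = 6/12 years.
BRL accumulates by 1 + 0.0394×6/12 = 1.019700.
Growth of 1 AUD over T: 1 + 0.0511×6/12 = 1.025550.
Forward (BRL per AUD) = 2.4627 × 1.019700 / 1.025550 = 2.448652.

2.4487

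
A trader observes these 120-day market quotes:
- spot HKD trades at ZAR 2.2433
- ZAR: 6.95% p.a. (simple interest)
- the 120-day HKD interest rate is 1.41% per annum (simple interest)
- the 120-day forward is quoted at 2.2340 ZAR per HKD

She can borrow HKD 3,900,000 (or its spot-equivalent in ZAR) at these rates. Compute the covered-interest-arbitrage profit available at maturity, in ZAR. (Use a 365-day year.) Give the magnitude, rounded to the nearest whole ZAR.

T = 120/365 years.
Keep in HKD, deliver into the forward: 3,900,000·1.004635616·2.2340 = ZAR 8,752,988.27.
Swap to ZAR now, deposit: 3,900,000·2.2433·1.022849315 = ZAR 8,948,775.69.
The quoted forward undervalues HKD, so borrow HKD, convert to ZAR at spot, deposit the ZAR at 6.95%, and buy HKD forward at 2.2340 to cover the loan.
Arbitrage profit = |8,752,988.27 − 8,948,775.69| = ZAR 195,787.

ZAR 195,787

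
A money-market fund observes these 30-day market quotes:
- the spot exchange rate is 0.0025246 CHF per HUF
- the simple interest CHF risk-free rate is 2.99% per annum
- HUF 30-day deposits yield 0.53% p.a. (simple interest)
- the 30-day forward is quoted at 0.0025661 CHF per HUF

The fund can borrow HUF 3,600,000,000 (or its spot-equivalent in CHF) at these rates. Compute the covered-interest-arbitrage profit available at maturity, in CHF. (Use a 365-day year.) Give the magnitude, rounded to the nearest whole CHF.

T = 30/365 years.
Invest the HUF and cover forward: 3,600,000,000 × 1.000435616 × 0.0025661 = CHF 9,241,984.20.
Convert at spot and invest in CHF: 3,600,000,000 × 0.0025246 × 1.002457534 = CHF 9,110,895.45.
The quoted forward overvalues HUF, so borrow CHF, buy HUF at spot, deposit the HUF at 0.53%, and sell the proceeds forward at 0.0025661.
Arbitrage profit = |9,241,984.20 − 9,110,895.45| = CHF 131,089.

CHF 131,089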